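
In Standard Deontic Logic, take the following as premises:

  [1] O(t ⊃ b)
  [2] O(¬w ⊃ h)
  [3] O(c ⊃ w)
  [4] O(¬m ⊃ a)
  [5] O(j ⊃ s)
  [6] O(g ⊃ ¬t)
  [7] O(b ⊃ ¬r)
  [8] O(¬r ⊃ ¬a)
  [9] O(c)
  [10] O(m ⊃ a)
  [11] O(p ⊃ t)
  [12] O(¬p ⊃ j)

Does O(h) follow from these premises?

No

Premise 2 is O(¬w ⊃ h), but O(¬w) is not derivable from the premises, so it does not yield O(h).
No other premise forces O(h). An ideal world satisfying every premise can still have h false, so O(h) is not derivable.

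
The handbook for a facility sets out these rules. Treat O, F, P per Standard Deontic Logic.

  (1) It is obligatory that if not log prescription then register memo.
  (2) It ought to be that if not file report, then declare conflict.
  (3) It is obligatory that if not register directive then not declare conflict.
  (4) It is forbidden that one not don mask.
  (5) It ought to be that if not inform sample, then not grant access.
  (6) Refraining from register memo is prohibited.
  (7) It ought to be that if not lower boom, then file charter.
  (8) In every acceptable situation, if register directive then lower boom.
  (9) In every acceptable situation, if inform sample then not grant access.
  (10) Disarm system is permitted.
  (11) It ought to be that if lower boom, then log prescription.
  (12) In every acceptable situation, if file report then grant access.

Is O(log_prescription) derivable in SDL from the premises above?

Yes

By case analysis on ¬inform_sample: premise 5 gives O(¬inform_sample → ¬grant_access) and premise 9 gives O(inform_sample → ¬grant_access), so O(¬grant_access) either way.
The contrapositive of premise 12 (O(file_report → grant_access)) is O(¬grant_access → ¬file_report), and O(¬grant_access) is already established, so O(¬file_report).
Applying K to premise 2 (O(¬file_report → declare_conflict)) and O(¬file_report) yields O(declare_conflict).
The contrapositive of premise 3 (O(¬register_directive → ¬declare_conflict)) is O(declare_conflict → register_directive), and O(declare_conflict) is already established, so O(register_directive).
With premise 8, O(register_directive → lower_boom), the K-axiom yields O(lower_boom).
Applying K to premise 11 (O(lower_boom → log_prescription)) and O(lower_boom) yields O(log_prescription).
Premises 1, 4, 6, 7, 10 do not contribute to this derivation.
So O(log_prescription) follows.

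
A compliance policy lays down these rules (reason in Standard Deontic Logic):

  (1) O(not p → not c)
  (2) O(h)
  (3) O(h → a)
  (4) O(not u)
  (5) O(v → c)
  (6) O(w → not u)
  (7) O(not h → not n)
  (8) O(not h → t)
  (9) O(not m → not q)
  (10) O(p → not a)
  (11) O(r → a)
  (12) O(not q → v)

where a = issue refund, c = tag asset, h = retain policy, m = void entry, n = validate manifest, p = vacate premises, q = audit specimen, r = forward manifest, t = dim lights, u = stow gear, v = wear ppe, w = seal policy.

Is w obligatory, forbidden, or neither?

Premise 6 is O(w → not u); even if O(not u) held, inferring O(w) would be affirming the consequent — invalid.
No premise or chain of K-axiom applications forces O(w), and none forces O(not w). So w is neither obligatory nor forbidden under these norms.

Neither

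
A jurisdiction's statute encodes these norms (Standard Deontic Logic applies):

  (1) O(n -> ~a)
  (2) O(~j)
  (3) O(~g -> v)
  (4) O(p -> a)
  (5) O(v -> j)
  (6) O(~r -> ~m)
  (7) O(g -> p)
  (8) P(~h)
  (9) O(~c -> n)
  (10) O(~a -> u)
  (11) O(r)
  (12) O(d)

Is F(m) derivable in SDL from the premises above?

Premise 6 is O(~r -> ~m), but O(~r) is not derivable from the premises, so it does not yield O(~m).
No other premise forces O(~m). An ideal world satisfying every premise can still have m true, so F(m) is not derivable.

No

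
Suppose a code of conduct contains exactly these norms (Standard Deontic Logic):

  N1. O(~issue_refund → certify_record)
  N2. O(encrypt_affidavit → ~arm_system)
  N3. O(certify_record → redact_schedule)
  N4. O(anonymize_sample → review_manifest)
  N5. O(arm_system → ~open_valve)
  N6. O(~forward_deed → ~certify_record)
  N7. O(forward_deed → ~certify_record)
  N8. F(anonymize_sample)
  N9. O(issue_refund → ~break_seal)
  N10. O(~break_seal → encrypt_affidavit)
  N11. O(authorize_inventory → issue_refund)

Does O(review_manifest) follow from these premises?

No

Premise 4 is O(anonymize_sample → review_manifest), but O(anonymize_sample) is not derivable from the premises, so it does not yield O(review_manifest).
No other premise forces O(review_manifest). An ideal world satisfying every premise can still have review_manifest false, so O(review_manifest) is not derivable.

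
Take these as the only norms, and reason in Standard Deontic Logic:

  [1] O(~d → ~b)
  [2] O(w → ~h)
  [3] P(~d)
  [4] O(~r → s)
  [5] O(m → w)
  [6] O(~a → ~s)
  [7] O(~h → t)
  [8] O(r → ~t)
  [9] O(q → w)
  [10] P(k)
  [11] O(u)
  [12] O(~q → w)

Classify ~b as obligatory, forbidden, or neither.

Neither

Premise 1 is O(~d → ~b), but O(~d) is not derivable from the premises (the permission P(~d) asserts only ~O(d), not O(~d)), so it does not yield O(~b).
No premise or chain of K-axiom applications forces O(~b), and none forces O(b). So ~b is neither obligatory nor forbidden under these norms.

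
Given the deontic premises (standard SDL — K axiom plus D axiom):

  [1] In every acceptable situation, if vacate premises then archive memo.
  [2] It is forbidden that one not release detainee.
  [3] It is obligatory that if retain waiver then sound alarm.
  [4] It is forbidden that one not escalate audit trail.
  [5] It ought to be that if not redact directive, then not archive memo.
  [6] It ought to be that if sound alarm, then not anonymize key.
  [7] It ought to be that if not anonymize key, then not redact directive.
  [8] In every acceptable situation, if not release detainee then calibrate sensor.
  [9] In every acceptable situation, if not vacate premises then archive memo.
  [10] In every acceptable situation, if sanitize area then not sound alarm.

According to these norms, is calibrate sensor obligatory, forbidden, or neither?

Premise 8 is O(¬release_detainee → calibrate_sensor), but O(¬release_detainee) is not derivable from the premises, so it does not yield O(calibrate_sensor).
No premise or chain of K-axiom applications forces O(calibrate_sensor), and none forces O(¬calibrate_sensor). So calibrate_sensor is neither obligatory nor forbidden under these norms.

Neither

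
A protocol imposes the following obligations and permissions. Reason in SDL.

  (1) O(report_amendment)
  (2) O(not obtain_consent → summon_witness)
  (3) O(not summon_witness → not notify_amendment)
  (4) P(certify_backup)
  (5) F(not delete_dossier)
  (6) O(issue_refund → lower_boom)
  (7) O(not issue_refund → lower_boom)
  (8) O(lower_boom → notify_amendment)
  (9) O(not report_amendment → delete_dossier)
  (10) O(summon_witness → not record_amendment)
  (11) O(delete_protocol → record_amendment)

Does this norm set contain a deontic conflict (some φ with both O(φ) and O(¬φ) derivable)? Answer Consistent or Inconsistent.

Consistent

Premise 9 is O(not report_amendment → delete_dossier); even if O(delete_dossier) held, inferring O(not report_amendment) would be affirming the consequent — invalid.
So O(not report_amendment) is not derivable, and the apparent clash with O(report_amendment) does not arise.
A world satisfying every obligation exists (e.g. certify_backup=false, delete_dossier=true, delete_protocol=false, issue_refund=false, lower_boom=true, notify_amendment=true, obtain_consent=false, record_amendment=false, report_amendment=true, summon_witness=true); no atom is both obligatory and forbidden, so the set is consistent.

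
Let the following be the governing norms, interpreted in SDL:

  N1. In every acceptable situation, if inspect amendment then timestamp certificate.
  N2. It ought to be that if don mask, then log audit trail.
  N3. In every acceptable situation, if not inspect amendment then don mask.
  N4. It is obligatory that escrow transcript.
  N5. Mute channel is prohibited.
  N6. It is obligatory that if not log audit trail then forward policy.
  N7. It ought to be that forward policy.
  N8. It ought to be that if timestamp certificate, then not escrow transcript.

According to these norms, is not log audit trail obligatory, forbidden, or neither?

Forbidden

Premise 4 states O(escrow_transcript) outright.
Premise 8 is O(timestamp_certificate → ¬escrow_transcript); contrapositively O(escrow_transcript → ¬timestamp_certificate). Since O(escrow_transcript) holds, K gives O(¬timestamp_certificate).
Premise 1 is O(inspect_amendment → timestamp_certificate); contrapositively O(¬timestamp_certificate → ¬inspect_amendment). Since O(¬timestamp_certificate) holds, K gives O(¬inspect_amendment).
Premise 3 is O(¬inspect_amendment → don_mask); since O(¬inspect_amendment), deontic closure gives O(don_mask).
Applying K to premise 2 (O(don_mask → log_audit_trail)) and O(don_mask) yields O(log_audit_trail).
Premises 5, 6, 7 do not contribute to this derivation.
Thus O(log_audit_trail), which is F(¬log_audit_trail): ¬log_audit_trail is forbidden.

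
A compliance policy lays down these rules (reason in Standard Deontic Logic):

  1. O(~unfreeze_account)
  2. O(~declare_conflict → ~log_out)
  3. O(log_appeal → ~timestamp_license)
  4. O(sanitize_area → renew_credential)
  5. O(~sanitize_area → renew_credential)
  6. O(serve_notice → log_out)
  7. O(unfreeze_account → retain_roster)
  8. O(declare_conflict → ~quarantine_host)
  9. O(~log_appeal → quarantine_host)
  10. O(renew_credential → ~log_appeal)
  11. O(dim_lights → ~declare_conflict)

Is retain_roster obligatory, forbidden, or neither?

Neither

Premise 7 is O(unfreeze_account → retain_roster), but O(unfreeze_account) is not derivable from the premises, so it does not yield O(retain_roster).
No premise or chain of K-axiom applications forces O(retain_roster), and none forces O(~retain_roster). So retain_roster is neither obligatory nor forbidden under these norms.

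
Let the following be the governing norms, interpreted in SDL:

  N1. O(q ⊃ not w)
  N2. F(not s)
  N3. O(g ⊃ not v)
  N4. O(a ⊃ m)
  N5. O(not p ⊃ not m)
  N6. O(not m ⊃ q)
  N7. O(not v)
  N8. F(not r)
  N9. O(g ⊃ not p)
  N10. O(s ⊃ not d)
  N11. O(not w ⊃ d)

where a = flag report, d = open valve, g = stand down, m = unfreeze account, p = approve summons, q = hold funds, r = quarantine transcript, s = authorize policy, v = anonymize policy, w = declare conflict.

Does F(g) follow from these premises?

Yes

F(not s) at premise 2 means O(s).
Applying K to premise 10 (O(s ⊃ not d)) and O(s) yields O(not d).
The contrapositive of premise 11 (O(not w ⊃ d)) is O(not d ⊃ w), and O(not d) is already established, so O(w).
The contrapositive of premise 1 (O(q ⊃ not w)) is O(w ⊃ not q), and O(w) is already established, so O(not q).
Premise 6 is O(not m ⊃ q); contrapositively O(not q ⊃ m). Since O(not q) holds, K gives O(m).
Premise 5, O(not p ⊃ not m), contraposes to O(m ⊃ p); with O(m) we get O(p).
Premise 9, O(g ⊃ not p), contraposes to O(p ⊃ not g); with O(p) we get O(not g).
Premises 3, 4, 7, 8 do not contribute to this derivation.
So O(not g) holds, i.e. F(g). The claim follows.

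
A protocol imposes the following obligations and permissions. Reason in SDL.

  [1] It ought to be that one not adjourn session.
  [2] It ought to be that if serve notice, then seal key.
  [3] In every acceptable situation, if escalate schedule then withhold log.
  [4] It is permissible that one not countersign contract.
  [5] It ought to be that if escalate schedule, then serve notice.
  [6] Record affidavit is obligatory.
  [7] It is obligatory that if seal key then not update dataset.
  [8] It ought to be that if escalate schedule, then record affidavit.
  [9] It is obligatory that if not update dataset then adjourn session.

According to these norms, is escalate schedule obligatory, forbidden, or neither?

Premise 1 gives O(¬adjourn_session).
Premise 9 is O(¬update_dataset → adjourn_session); contrapositively O(¬adjourn_session → update_dataset). Since O(¬adjourn_session) holds, K gives O(update_dataset).
The contrapositive of premise 7 (O(seal_key → ¬update_dataset)) is O(update_dataset → ¬seal_key), and O(update_dataset) is already established, so O(¬seal_key).
Premise 2, O(serve_notice → seal_key), contraposes to O(¬seal_key → ¬serve_notice); with O(¬seal_key) we get O(¬serve_notice).
Premise 5 is O(escalate_schedule → serve_notice); contrapositively O(¬serve_notice → ¬escalate_schedule). Since O(¬serve_notice) holds, K gives O(¬escalate_schedule).
Premises 3, 4, 6, 8 do not contribute to this derivation.
Thus O(¬escalate_schedule), which is F(escalate_schedule): escalate_schedule is forbidden.

Forbidden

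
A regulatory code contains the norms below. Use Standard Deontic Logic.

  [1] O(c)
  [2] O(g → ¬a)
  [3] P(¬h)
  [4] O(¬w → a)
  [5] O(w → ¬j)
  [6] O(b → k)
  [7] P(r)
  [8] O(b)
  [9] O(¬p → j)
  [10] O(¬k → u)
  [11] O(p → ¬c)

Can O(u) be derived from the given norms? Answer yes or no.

No

Premise 10 is O(¬k → u), but O(¬k) is not derivable from the premises, so it does not yield O(u).
No other premise forces O(u). An ideal world satisfying every premise can still have u false, so O(u) is not derivable.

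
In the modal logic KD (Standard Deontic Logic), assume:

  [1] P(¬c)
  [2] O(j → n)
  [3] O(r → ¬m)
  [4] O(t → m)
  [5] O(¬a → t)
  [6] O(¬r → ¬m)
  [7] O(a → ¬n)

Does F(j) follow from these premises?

Premises 3 and 6 are O(r → ¬m) and O(¬r → ¬m); every ideal world satisfies r or ¬r, so in either case ¬m holds — hence O(¬m).
Premise 4 is O(t → m); contrapositively O(¬m → ¬t). Since O(¬m) holds, K gives O(¬t).
Premise 5 is O(¬a → t); contrapositively O(¬t → a). Since O(¬t) holds, K gives O(a).
Applying K to premise 7 (O(a → ¬n)) and O(a) yields O(¬n).
Premise 2, O(j → n), contraposes to O(¬n → ¬j); with O(¬n) we get O(¬j).
Premise 1 does not contribute to this derivation.
So O(¬j) holds, i.e. F(j). The claim follows.

Yes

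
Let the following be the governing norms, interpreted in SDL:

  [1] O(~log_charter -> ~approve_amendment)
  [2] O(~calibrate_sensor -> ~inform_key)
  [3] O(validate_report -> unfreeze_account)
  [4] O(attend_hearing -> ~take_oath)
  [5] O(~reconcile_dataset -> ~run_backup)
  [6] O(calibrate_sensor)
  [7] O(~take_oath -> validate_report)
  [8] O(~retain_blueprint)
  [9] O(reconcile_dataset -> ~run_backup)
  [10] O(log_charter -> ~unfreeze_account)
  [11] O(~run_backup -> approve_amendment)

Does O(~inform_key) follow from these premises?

Premise 2 is O(~calibrate_sensor -> ~inform_key), but O(~calibrate_sensor) is not derivable from the premises, so it does not yield O(~inform_key).
No other premise forces O(~inform_key). An ideal world satisfying every premise can still have ~inform_key false, so O(~inform_key) is not derivable.

No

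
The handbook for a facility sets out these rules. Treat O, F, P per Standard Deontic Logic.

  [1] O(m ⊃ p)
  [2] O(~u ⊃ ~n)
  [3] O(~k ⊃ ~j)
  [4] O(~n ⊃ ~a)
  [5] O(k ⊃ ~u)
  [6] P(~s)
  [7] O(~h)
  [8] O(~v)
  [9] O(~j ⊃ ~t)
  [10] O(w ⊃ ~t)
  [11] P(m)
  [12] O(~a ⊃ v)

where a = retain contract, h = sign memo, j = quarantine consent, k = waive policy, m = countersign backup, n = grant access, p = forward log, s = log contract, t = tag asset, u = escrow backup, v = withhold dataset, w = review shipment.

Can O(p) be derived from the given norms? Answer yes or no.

No

Premise 1 is O(m ⊃ p), but O(m) is not derivable from the premises (the permission P(m) asserts only ~O(~m), not O(m)), so it does not yield O(p).
No other premise forces O(p). An ideal world satisfying every premise can still have p false, so O(p) is not derivable.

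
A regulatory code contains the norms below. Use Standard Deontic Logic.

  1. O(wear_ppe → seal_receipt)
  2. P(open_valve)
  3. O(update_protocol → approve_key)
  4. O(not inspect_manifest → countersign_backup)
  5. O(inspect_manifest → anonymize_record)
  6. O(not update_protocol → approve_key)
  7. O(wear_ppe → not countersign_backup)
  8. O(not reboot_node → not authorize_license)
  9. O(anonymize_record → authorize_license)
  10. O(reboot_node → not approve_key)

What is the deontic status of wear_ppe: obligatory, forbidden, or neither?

By case analysis on update_protocol: premise 3 gives O(update_protocol → approve_key) and premise 6 gives O(not update_protocol → approve_key), so O(approve_key) either way.
Premise 10 is O(reboot_node → not approve_key); contrapositively O(approve_key → not reboot_node). Since O(approve_key) holds, K gives O(not reboot_node).
From O(not reboot_node) and premise 8, O(not reboot_node → not authorize_license), we obtain O(not authorize_license).
Premise 9 is O(anonymize_record → authorize_license); contrapositively O(not authorize_license → not anonymize_record). Since O(not authorize_license) holds, K gives O(not anonymize_record).
Premise 5 is O(inspect_manifest → anonymize_record); contrapositively O(not anonymize_record → not inspect_manifest). Since O(not anonymize_record) holds, K gives O(not inspect_manifest).
From O(not inspect_manifest) and premise 4, O(not inspect_manifest → countersign_backup), we obtain O(countersign_backup).
The contrapositive of premise 7 (O(wear_ppe → not countersign_backup)) is O(countersign_backup → not wear_ppe), and O(countersign_backup) is already established, so O(not wear_ppe).
Premises 1, 2 do not contribute to this derivation.
Thus O(not wear_ppe), which is F(wear_ppe): wear_ppe is forbidden.

Forbidden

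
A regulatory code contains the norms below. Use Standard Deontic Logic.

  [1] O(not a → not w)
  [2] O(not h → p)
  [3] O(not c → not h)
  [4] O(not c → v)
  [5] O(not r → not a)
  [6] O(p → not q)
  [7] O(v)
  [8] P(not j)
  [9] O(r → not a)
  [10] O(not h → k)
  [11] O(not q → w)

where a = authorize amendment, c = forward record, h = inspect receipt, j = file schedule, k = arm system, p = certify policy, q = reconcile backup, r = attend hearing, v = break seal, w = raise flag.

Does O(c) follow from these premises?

By case analysis on not r: premise 5 gives O(not r → not a) and premise 9 gives O(r → not a), so O(not a) either way.
Premise 1 is O(not a → not w); since O(not a), deontic closure gives O(not w).
Premise 11 is O(not q → w); contrapositively O(not w → q). Since O(not w) holds, K gives O(q).
Premise 6 is O(p → not q); contrapositively O(q → not p). Since O(q) holds, K gives O(not p).
Premise 2 is O(not h → p); contrapositively O(not p → h). Since O(not p) holds, K gives O(h).
Premise 3 is O(not c → not h); contrapositively O(h → c). Since O(h) holds, K gives O(c).
Premises 4, 7, 8, 10 do not contribute to this derivation.
So O(c) follows.

Yes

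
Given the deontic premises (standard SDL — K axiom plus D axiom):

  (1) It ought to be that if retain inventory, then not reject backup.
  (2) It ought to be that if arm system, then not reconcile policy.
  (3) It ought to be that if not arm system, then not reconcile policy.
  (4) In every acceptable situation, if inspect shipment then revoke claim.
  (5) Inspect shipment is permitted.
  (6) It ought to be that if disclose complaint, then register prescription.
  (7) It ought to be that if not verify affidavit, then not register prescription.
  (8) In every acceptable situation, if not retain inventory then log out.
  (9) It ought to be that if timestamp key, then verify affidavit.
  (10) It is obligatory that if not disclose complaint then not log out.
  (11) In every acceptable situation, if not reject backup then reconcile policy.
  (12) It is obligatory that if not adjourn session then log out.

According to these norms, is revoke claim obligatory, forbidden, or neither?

Neither

Premise 4 is O(inspect_shipment → revoke_claim), but O(inspect_shipment) is not derivable from the premises (the permission P(inspect_shipment) asserts only ¬O(¬inspect_shipment), not O(inspect_shipment)), so it does not yield O(revoke_claim).
No premise or chain of K-axiom applications forces O(revoke_claim), and none forces O(¬revoke_claim). So revoke_claim is neither obligatory nor forbidden under these norms.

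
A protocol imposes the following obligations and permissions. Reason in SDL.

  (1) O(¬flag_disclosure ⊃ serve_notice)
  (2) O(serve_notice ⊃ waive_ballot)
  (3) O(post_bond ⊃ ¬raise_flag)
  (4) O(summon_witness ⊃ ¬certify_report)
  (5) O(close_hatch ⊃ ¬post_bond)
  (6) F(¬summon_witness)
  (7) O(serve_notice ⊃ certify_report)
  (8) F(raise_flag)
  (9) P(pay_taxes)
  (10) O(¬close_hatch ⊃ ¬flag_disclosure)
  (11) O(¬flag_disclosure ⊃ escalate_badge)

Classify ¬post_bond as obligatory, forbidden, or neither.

Premise 6, F(¬summon_witness), is equivalent to O(summon_witness).
Applying K to premise 4 (O(summon_witness ⊃ ¬certify_report)) and O(summon_witness) yields O(¬certify_report).
The contrapositive of premise 7 (O(serve_notice ⊃ certify_report)) is O(¬certify_report ⊃ ¬serve_notice), and O(¬certify_report) is already established, so O(¬serve_notice).
Premise 1 is O(¬flag_disclosure ⊃ serve_notice); contrapositively O(¬serve_notice ⊃ flag_disclosure). Since O(¬serve_notice) holds, K gives O(flag_disclosure).
Premise 10 is O(¬close_hatch ⊃ ¬flag_disclosure); contrapositively O(flag_disclosure ⊃ close_hatch). Since O(flag_disclosure) holds, K gives O(close_hatch).
Premise 5 is O(close_hatch ⊃ ¬post_bond); since O(close_hatch), deontic closure gives O(¬post_bond).
Premises 2, 3, 8, 9, 11 do not contribute to this derivation.
Hence ¬post_bond is obligatory.

Obligatory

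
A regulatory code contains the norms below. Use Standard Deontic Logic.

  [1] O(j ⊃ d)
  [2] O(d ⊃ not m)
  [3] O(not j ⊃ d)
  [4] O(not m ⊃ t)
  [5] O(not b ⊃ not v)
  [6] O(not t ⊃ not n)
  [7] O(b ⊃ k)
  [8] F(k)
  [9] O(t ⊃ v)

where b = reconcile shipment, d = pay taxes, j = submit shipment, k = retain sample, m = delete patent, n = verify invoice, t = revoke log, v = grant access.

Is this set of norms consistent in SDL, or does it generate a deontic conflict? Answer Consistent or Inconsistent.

By case analysis on j: premise 1 gives O(j ⊃ d) and premise 3 gives O(not j ⊃ d), so O(d) either way.
Applying K to premise 2 (O(d ⊃ not m)) and O(d) yields O(not m).
Applying K to premise 4 (O(not m ⊃ t)) and O(not m) yields O(t).
From O(t) and premise 9, O(t ⊃ v), we obtain O(v).
Premise 5, O(not b ⊃ not v), contraposes to O(v ⊃ b); with O(v) we get O(b).
Premise 7 is O(b ⊃ k); since O(b), deontic closure gives O(k).
Yet premise 8 is F(k), i.e. O(not k).
We now have both O(k) and O(not k) — k is simultaneously obligatory and forbidden, violating the D-axiom.

Inconsistent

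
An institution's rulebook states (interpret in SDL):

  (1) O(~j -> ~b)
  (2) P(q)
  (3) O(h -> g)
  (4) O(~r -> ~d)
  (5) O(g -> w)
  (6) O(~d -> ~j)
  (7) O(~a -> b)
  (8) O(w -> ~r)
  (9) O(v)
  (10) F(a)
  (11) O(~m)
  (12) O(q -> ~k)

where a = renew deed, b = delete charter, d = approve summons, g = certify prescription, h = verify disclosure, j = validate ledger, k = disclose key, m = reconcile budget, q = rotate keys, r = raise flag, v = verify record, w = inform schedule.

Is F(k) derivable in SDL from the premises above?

Premise 12 is O(q -> ~k), but O(q) is not derivable from the premises (the permission P(q) asserts only ~O(~q), not O(q)), so it does not yield O(~k).
No other premise forces O(~k). An ideal world satisfying every premise can still have k true, so F(k) is not derivable.

No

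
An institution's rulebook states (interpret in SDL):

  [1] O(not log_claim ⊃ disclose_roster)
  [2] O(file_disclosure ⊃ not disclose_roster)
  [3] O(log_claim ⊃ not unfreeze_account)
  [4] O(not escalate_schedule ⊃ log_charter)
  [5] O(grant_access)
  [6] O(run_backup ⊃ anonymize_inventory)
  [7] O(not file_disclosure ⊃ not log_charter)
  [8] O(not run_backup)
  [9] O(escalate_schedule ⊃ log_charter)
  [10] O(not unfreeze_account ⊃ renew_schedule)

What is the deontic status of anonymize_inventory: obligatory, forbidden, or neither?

Neither

Premise 6 is O(run_backup ⊃ anonymize_inventory), but O(run_backup) is not derivable from the premises, so it does not yield O(anonymize_inventory).
No premise or chain of K-axiom applications forces O(anonymize_inventory), and none forces O(not anonymize_inventory). So anonymize_inventory is neither obligatory nor forbidden under these norms.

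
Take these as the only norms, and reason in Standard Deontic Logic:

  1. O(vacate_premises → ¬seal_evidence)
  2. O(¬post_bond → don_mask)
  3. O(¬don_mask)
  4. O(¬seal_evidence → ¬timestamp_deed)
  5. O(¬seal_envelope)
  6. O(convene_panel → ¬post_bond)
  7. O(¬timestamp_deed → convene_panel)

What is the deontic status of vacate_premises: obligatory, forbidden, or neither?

Premise 3 states O(¬don_mask) outright.
Premise 2 is O(¬post_bond → don_mask); contrapositively O(¬don_mask → post_bond). Since O(¬don_mask) holds, K gives O(post_bond).
The contrapositive of premise 6 (O(convene_panel → ¬post_bond)) is O(post_bond → ¬convene_panel), and O(post_bond) is already established, so O(¬convene_panel).
Premise 7 is O(¬timestamp_deed → convene_panel); contrapositively O(¬convene_panel → timestamp_deed). Since O(¬convene_panel) holds, K gives O(timestamp_deed).
Premise 4 is O(¬seal_evidence → ¬timestamp_deed); contrapositively O(timestamp_deed → seal_evidence). Since O(timestamp_deed) holds, K gives O(seal_evidence).
Premise 1 is O(vacate_premises → ¬seal_evidence); contrapositively O(seal_evidence → ¬vacate_premises). Since O(seal_evidence) holds, K gives O(¬vacate_premises).
Premise 5 does not contribute to this derivation.
Thus O(¬vacate_premises), which is F(vacate_premises): vacate_premises is forbidden.

Forbidden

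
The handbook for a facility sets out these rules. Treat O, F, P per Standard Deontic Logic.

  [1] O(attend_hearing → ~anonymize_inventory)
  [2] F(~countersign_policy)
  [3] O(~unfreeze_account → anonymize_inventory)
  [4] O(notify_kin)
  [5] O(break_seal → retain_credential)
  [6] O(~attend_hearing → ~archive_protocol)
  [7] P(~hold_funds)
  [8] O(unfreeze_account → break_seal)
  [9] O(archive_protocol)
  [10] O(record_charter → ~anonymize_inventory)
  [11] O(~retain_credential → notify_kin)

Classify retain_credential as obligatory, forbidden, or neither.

Obligatory

Premise 9 states O(archive_protocol) outright.
Premise 6, O(~attend_hearing → ~archive_protocol), contraposes to O(archive_protocol → attend_hearing); with O(archive_protocol) we get O(attend_hearing).
With premise 1, O(attend_hearing → ~anonymize_inventory), the K-axiom yields O(~anonymize_inventory).
Premise 3, O(~unfreeze_account → anonymize_inventory), contraposes to O(~anonymize_inventory → unfreeze_account); with O(~anonymize_inventory) we get O(unfreeze_account).
Applying K to premise 8 (O(unfreeze_account → break_seal)) and O(unfreeze_account) yields O(break_seal).
Premise 5 is O(break_seal → retain_credential); since O(break_seal), deontic closure gives O(retain_credential).
Premises 2, 4, 7, 10, 11 do not contribute to this derivation.
Hence retain_credential is obligatory.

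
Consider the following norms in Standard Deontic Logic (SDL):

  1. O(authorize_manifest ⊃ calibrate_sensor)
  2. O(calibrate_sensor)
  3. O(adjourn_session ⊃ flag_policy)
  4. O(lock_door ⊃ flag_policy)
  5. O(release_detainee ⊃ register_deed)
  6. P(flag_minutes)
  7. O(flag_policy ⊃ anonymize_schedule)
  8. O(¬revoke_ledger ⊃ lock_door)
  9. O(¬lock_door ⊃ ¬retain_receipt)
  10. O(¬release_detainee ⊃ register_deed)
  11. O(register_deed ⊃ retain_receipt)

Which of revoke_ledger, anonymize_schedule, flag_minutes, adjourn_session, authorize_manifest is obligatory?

anonymize_schedule

By case analysis on ¬release_detainee: premise 10 gives O(¬release_detainee ⊃ register_deed) and premise 5 gives O(release_detainee ⊃ register_deed), so O(register_deed) either way.
Applying K to premise 11 (O(register_deed ⊃ retain_receipt)) and O(register_deed) yields O(retain_receipt).
Premise 9, O(¬lock_door ⊃ ¬retain_receipt), contraposes to O(retain_receipt ⊃ lock_door); with O(retain_receipt) we get O(lock_door).
From O(lock_door) and premise 4, O(lock_door ⊃ flag_policy), we obtain O(flag_policy).
With premise 7, O(flag_policy ⊃ anonymize_schedule), the K-axiom yields O(anonymize_schedule).
So O(anonymize_schedule) holds — anonymize_schedule is obligatory. None of the other listed options is made obligatory by any chain of premises.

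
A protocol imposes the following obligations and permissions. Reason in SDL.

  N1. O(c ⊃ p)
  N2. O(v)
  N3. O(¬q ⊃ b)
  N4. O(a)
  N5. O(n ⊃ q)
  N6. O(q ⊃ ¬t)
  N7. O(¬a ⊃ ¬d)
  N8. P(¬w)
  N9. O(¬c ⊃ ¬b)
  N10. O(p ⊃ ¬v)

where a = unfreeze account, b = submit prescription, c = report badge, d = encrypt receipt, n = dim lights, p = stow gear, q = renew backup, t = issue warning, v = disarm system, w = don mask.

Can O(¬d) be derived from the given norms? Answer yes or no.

Premise 7 is O(¬a ⊃ ¬d), but O(¬a) is not derivable from the premises, so it does not yield O(¬d).
No other premise forces O(¬d). An ideal world satisfying every premise can still have ¬d false, so O(¬d) is not derivable.

No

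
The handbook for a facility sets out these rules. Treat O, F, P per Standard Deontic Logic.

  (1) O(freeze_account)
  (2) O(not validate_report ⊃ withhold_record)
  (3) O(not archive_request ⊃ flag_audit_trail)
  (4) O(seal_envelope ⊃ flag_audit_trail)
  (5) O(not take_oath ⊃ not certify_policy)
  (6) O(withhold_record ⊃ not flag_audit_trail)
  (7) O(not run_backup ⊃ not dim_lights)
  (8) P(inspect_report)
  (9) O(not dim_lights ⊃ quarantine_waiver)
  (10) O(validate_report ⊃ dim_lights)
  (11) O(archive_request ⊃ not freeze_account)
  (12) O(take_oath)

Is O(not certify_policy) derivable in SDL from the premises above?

Premise 5 is O(not take_oath ⊃ not certify_policy), but O(not take_oath) is not derivable from the premises, so it does not yield O(not certify_policy).
No other premise forces O(not certify_policy). An ideal world satisfying every premise can still have not certify_policy false, so O(not certify_policy) is not derivable.

No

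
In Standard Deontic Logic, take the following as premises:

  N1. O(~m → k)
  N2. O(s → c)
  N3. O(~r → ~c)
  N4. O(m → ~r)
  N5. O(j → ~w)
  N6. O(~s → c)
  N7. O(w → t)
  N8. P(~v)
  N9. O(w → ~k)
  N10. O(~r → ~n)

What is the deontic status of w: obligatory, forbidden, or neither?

Forbidden

Premises 6 and 2 cover both cases: O(~s → c) and O(s → c). Since ~s ∨ s is a tautology, O(c) follows.
Premise 3, O(~r → ~c), contraposes to O(c → r); with O(c) we get O(r).
Premise 4, O(m → ~r), contraposes to O(r → ~m); with O(r) we get O(~m).
Premise 1 is O(~m → k); since O(~m), deontic closure gives O(k).
The contrapositive of premise 9 (O(w → ~k)) is O(k → ~w), and O(k) is already established, so O(~w).
Premises 5, 7, 8, 10 do not contribute to this derivation.
Thus O(~w), which is F(w): w is forbidden.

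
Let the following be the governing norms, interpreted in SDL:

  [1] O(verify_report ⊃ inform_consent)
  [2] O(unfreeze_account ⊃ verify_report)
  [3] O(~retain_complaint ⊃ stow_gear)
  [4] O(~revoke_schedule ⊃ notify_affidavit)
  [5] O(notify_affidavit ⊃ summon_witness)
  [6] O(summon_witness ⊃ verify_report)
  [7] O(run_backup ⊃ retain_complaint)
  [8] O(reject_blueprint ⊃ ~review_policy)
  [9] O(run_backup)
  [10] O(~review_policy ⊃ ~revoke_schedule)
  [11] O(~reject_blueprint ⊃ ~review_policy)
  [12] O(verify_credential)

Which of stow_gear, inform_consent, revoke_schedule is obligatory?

Premises 8 and 11 cover both cases: O(reject_blueprint ⊃ ~review_policy) and O(~reject_blueprint ⊃ ~review_policy). Since reject_blueprint ∨ ~reject_blueprint is a tautology, O(~review_policy) follows.
With premise 10, O(~review_policy ⊃ ~revoke_schedule), the K-axiom yields O(~revoke_schedule).
Applying K to premise 4 (O(~revoke_schedule ⊃ notify_affidavit)) and O(~revoke_schedule) yields O(notify_affidavit).
With premise 5, O(notify_affidavit ⊃ summon_witness), the K-axiom yields O(summon_witness).
From O(summon_witness) and premise 6, O(summon_witness ⊃ verify_report), we obtain O(verify_report).
From O(verify_report) and premise 1, O(verify_report ⊃ inform_consent), we obtain O(inform_consent).
So O(inform_consent) holds — inform_consent is obligatory. None of the other listed options is made obligatory by any chain of premises.

inform_consent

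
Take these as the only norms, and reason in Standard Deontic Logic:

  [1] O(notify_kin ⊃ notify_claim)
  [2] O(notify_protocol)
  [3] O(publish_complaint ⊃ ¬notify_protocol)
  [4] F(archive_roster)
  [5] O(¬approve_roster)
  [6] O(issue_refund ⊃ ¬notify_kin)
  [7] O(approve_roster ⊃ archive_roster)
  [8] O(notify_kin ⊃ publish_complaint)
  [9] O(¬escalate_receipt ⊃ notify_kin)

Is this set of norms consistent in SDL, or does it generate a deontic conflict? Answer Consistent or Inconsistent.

Consistent

Premise 7 is O(approve_roster ⊃ archive_roster), but O(approve_roster) is not derivable from the premises, so it does not yield O(archive_roster).
So O(archive_roster) is not derivable, and the apparent clash with O(¬archive_roster) does not arise.
A world satisfying every obligation exists (e.g. approve_roster=false, archive_roster=false, escalate_receipt=true, issue_refund=false, notify_claim=false, notify_kin=false, notify_protocol=true, publish_complaint=false); no atom is both obligatory and forbidden, so the set is consistent.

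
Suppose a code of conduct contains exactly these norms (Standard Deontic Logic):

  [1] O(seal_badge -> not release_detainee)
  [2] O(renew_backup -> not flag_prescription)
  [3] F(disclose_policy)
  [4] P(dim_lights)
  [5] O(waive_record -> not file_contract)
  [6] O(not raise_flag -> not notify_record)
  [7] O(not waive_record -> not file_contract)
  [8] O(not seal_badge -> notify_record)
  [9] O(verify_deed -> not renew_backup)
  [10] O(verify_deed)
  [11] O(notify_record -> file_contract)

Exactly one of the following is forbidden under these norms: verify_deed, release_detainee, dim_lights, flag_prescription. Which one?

Premises 5 and 7 cover both cases: O(waive_record -> not file_contract) and O(not waive_record -> not file_contract). Since waive_record ∨ not waive_record is a tautology, O(not file_contract) follows.
The contrapositive of premise 11 (O(notify_record -> file_contract)) is O(not file_contract -> not notify_record), and O(not file_contract) is already established, so O(not notify_record).
Premise 8, O(not seal_badge -> notify_record), contraposes to O(not notify_record -> seal_badge); with O(not notify_record) we get O(seal_badge).
Premise 1 is O(seal_badge -> not release_detainee); since O(seal_badge), deontic closure gives O(not release_detainee).
So O(not release_detainee) holds, i.e. release_detainee is forbidden. None of the other listed options is forbidden under the premises.

release_detainee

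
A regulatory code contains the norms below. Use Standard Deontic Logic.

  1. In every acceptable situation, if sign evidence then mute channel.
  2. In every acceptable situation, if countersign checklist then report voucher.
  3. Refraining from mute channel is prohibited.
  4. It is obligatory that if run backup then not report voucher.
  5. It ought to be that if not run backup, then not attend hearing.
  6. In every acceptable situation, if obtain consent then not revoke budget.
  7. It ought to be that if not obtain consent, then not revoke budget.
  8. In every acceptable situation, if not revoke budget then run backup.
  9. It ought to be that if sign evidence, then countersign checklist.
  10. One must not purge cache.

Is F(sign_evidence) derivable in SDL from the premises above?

Premises 7 and 6 cover both cases: O(¬obtain_consent → ¬revoke_budget) and O(obtain_consent → ¬revoke_budget). Since ¬obtain_consent ∨ obtain_consent is a tautology, O(¬revoke_budget) follows.
From O(¬revoke_budget) and premise 8, O(¬revoke_budget → run_backup), we obtain O(run_backup).
With premise 4, O(run_backup → ¬report_voucher), the K-axiom yields O(¬report_voucher).
Premise 2, O(countersign_checklist → report_voucher), contraposes to O(¬report_voucher → ¬countersign_checklist); with O(¬report_voucher) we get O(¬countersign_checklist).
The contrapositive of premise 9 (O(sign_evidence → countersign_checklist)) is O(¬countersign_checklist → ¬sign_evidence), and O(¬countersign_checklist) is already established, so O(¬sign_evidence).
Premises 1, 3, 5, 10 do not contribute to this derivation.
So O(¬sign_evidence) holds, i.e. F(sign_evidence). The claim follows.

Yes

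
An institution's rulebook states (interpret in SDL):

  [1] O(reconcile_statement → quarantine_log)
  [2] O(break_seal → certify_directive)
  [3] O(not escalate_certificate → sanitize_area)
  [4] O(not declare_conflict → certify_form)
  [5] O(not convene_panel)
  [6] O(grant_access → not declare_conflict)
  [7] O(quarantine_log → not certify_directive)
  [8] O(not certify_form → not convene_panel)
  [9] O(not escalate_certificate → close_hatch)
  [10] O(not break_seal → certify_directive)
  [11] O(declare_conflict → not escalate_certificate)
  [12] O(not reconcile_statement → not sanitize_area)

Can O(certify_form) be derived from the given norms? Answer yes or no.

Premises 10 and 2 are O(not break_seal → certify_directive) and O(break_seal → certify_directive); every ideal world satisfies not break_seal or break_seal, so in either case certify_directive holds — hence O(certify_directive).
Premise 7 is O(quarantine_log → not certify_directive); contrapositively O(certify_directive → not quarantine_log). Since O(certify_directive) holds, K gives O(not quarantine_log).
The contrapositive of premise 1 (O(reconcile_statement → quarantine_log)) is O(not quarantine_log → not reconcile_statement), and O(not quarantine_log) is already established, so O(not reconcile_statement).
Applying K to premise 12 (O(not reconcile_statement → not sanitize_area)) and O(not reconcile_statement) yields O(not sanitize_area).
Premise 3, O(not escalate_certificate → sanitize_area), contraposes to O(not sanitize_area → escalate_certificate); with O(not sanitize_area) we get O(escalate_certificate).
Premise 11, O(declare_conflict → not escalate_certificate), contraposes to O(escalate_certificate → not declare_conflict); with O(escalate_certificate) we get O(not declare_conflict).
Premise 4 is O(not declare_conflict → certify_form); since O(not declare_conflict), deontic closure gives O(certify_form).
Premises 5, 6, 8, 9 do not contribute to this derivation.
So O(certify_form) follows.

Yes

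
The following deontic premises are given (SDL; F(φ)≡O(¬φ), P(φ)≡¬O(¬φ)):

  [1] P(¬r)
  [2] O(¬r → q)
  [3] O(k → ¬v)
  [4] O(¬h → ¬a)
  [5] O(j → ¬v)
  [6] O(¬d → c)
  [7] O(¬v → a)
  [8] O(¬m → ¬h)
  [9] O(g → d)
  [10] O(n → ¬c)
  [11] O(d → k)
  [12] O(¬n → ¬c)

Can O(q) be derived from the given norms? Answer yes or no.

No

Premise 2 is O(¬r → q), but O(¬r) is not derivable from the premises (the permission P(¬r) asserts only ¬O(r), not O(¬r)), so it does not yield O(q).
No other premise forces O(q). An ideal world satisfying every premise can still have q false, so O(q) is not derivable.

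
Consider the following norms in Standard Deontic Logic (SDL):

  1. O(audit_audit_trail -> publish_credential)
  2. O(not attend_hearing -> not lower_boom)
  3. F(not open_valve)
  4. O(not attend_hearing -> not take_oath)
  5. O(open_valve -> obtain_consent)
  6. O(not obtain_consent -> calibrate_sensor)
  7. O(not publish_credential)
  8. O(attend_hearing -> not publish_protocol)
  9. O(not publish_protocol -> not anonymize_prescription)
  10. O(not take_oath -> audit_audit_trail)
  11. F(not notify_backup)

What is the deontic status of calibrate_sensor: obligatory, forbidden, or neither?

Neither

Premise 6 is O(not obtain_consent -> calibrate_sensor), but O(not obtain_consent) is not derivable from the premises, so it does not yield O(calibrate_sensor).
No premise or chain of K-axiom applications forces O(calibrate_sensor), and none forces O(not calibrate_sensor). So calibrate_sensor is neither obligatory nor forbidden under these norms.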